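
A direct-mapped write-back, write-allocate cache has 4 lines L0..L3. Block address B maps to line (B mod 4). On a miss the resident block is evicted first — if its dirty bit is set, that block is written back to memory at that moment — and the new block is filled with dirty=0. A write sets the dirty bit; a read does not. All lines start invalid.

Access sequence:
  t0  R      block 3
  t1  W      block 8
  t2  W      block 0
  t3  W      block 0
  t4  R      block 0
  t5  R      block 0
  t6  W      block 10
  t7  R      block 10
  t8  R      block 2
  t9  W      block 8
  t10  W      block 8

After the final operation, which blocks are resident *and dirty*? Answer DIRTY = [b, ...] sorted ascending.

DIRTY = [8]

0: R B3 → L3 miss [-]
1: W B8 → L0 miss [D]
2: W B0 → L0 miss wb→B8 [D]
3: W B0 → L0 hit [D]
4: R B0 → L0 hit [D]
5: R B0 → L0 hit [D]
6: W B10 → L2 miss [D]
7: R B10 → L2 hit [D]
8: R B2 → L2 miss wb→B10 [-]
9: W B8 → L0 miss wb→B0 [D]
10: W B8 → L0 hit [D]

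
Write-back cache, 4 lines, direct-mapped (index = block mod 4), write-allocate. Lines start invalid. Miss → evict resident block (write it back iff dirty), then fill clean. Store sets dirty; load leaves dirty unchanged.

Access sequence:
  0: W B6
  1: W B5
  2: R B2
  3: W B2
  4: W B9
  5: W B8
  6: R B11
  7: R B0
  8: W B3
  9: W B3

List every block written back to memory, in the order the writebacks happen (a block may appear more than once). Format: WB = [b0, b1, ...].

  0 | W B6 → L2 miss [D]
  1 | W B5 → L1 miss [D]
  2 | R B2 → L2 miss wb→B6 [-]
  3 | W B2 → L2 hit [D]
  4 | W B9 → L1 miss wb→B5 [D]
  5 | W B8 → L0 miss [D]
  6 | R B11 → L3 miss [-]
  7 | R B0 → L0 miss wb→B8 [-]
  8 | W B3 → L3 miss [D]
  9 | W B3 → L3 hit [D]

WB = [6, 5, 8]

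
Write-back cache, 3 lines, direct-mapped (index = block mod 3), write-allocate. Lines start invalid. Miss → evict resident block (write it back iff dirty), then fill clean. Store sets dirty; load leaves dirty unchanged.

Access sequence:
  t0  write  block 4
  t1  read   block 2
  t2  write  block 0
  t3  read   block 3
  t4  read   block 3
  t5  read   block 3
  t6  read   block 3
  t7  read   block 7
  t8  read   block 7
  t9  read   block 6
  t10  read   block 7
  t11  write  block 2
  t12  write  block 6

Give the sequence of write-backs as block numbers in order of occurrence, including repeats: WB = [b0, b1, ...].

0: W B4 -> L1 miss  d=D]
1: R B2 -> L2 miss  d=-]
2: W B0 -> L0 miss  d=D]
3: R B3 -> L0 miss wb->B0  d=-]
4: R B3 -> L0 hit  d=-]
5: R B3 -> L0 hit  d=-]
6: R B3 -> L0 hit  d=-]
7: R B7 -> L1 miss wb->B4  d=-]
8: R B7 -> L1 hit  d=-]
9: R B6 -> L0 miss  d=-]
10: R B7 -> L1 hit  d=-]
11: W B2 -> L2 hit  d=D]
12: W B6 -> L0 hit  d=D]

WB = [0, 4]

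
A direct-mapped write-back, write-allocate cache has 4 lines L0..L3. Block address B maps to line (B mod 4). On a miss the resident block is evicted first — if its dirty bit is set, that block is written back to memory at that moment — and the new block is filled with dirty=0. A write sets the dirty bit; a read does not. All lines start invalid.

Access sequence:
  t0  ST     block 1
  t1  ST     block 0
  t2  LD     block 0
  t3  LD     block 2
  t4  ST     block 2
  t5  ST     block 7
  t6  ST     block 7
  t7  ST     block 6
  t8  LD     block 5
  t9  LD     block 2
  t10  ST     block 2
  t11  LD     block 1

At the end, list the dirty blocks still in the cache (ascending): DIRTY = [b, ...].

DIRTY = [0, 2, 7]

0: W B1 → L1 miss [D]
1: W B0 → L0 miss [D]
2: R B0 → L0 hit [D]
3: R B2 → L2 miss [-]
4: W B2 → L2 hit [D]
5: W B7 → L3 miss [D]
6: W B7 → L3 hit [D]
7: W B6 → L2 miss wb→B2 [D]
8: R B5 → L1 miss wb→B1 [-]
9: R B2 → L2 miss wb→B6 [-]
10: W B2 → L2 hit [D]
11: R B1 → L1 miss [-]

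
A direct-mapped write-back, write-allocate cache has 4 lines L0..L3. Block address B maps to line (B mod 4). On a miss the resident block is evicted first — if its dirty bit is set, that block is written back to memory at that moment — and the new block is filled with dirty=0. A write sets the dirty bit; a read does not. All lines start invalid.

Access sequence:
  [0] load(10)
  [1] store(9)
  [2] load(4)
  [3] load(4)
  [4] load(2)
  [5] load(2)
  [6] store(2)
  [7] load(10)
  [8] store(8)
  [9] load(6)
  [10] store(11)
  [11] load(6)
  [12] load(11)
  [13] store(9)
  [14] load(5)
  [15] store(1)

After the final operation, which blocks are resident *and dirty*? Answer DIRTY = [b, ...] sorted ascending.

DIRTY = [1, 8, 11]

0: R B10 → L2 miss [-]
1: W B9 → L1 miss [D]
2: R B4 → L0 miss [-]
3: R B4 → L0 hit [-]
4: R B2 → L2 miss [-]
5: R B2 → L2 hit [-]
6: W B2 → L2 hit [D]
7: R B10 → L2 miss wb→B2 [-]
8: W B8 → L0 miss [D]
9: R B6 → L2 miss [-]
10: W B11 → L3 miss [D]
11: R B6 → L2 hit [-]
12: R B11 → L3 hit [D]
13: W B9 → L1 hit [D]
14: R B5 → L1 miss wb→B9 [-]
15: W B1 → L1 miss [D]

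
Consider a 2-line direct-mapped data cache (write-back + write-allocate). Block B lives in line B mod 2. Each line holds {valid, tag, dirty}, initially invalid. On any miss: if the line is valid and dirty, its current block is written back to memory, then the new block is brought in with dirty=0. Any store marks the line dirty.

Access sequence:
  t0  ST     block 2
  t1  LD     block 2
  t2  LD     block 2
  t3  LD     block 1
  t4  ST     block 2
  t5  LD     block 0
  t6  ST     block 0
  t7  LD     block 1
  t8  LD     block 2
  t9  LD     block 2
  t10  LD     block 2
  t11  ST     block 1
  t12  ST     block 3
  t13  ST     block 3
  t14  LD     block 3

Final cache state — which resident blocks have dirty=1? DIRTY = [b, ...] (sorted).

DIRTY = [3]

0: W B2 → L0 miss [D]
1: R B2 → L0 hit [D]
2: R B2 → L0 hit [D]
3: R B1 → L1 miss [-]
4: W B2 → L0 hit [D]
5: R B0 → L0 miss wb→B2 [-]
6: W B0 → L0 hit [D]
7: R B1 → L1 hit [-]
8: R B2 → L0 miss wb→B0 [-]
9: R B2 → L0 hit [-]
10: R B2 → L0 hit [-]
11: W B1 → L1 hit [D]
12: W B3 → L1 miss wb→B1 [D]
13: W B3 → L1 hit [D]
14: R B3 → L1 hit [D]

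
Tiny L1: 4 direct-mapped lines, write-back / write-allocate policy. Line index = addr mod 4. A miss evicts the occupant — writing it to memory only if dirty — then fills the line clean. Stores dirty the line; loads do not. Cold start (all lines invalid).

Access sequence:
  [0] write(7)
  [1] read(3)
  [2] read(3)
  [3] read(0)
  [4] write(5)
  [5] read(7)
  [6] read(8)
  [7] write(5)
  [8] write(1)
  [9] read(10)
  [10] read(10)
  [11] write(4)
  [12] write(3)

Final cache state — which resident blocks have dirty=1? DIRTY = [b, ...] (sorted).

DIRTY = [1, 3, 4]

0: W B7 -> L3 miss  d=D]
1: R B3 -> L3 miss wb->B7  d=-]
2: R B3 -> L3 hit  d=-]
3: R B0 -> L0 miss  d=-]
4: W B5 -> L1 miss  d=D]
5: R B7 -> L3 miss  d=-]
6: R B8 -> L0 miss  d=-]
7: W B5 -> L1 hit  d=D]
8: W B1 -> L1 miss wb->B5  d=D]
9: R B10 -> L2 miss  d=-]
10: R B10 -> L2 hit  d=-]
11: W B4 -> L0 miss  d=D]
12: W B3 -> L3 miss  d=D]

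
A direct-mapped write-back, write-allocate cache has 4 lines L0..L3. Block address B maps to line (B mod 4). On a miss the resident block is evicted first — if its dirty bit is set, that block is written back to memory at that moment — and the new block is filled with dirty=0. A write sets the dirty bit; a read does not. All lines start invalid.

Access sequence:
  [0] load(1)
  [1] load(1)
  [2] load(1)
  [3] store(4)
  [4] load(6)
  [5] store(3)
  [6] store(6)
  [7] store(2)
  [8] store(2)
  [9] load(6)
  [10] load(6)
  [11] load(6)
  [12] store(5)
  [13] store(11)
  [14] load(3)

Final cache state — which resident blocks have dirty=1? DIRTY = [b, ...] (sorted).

DIRTY = [4, 5]

0: R B1 -> L1 miss  d=-]
1: R B1 -> L1 hit  d=-]
2: R B1 -> L1 hit  d=-]
3: W B4 -> L0 miss  d=D]
4: R B6 -> L2 miss  d=-]
5: W B3 -> L3 miss  d=D]
6: W B6 -> L2 hit  d=D]
7: W B2 -> L2 miss wb->B6  d=D]
8: W B2 -> L2 hit  d=D]
9: R B6 -> L2 miss wb->B2  d=-]
10: R B6 -> L2 hit  d=-]
11: R B6 -> L2 hit  d=-]
12: W B5 -> L1 miss  d=D]
13: W B11 -> L3 miss wb->B3  d=D]
14: R B3 -> L3 miss wb->B11  d=-]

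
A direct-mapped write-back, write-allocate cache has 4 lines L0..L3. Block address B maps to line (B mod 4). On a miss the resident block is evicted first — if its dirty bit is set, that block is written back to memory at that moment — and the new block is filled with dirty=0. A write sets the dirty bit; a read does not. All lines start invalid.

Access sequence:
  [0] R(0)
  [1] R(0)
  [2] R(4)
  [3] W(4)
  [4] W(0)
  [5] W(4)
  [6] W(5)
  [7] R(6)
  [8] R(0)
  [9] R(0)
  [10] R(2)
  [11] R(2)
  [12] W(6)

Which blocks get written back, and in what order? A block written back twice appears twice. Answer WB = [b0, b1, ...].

  0 | R B0 → L0 miss [-]
  1 | R B0 → L0 hit [-]
  2 | R B4 → L0 miss [-]
  3 | W B4 → L0 hit [D]
  4 | W B0 → L0 miss wb→B4 [D]
  5 | W B4 → L0 miss wb→B0 [D]
  6 | W B5 → L1 miss [D]
  7 | R B6 → L2 miss [-]
  8 | R B0 → L0 miss wb→B4 [-]
  9 | R B0 → L0 hit [-]
  10 | R B2 → L2 miss [-]
  11 | R B2 → L2 hit [-]
  12 | W B6 → L2 miss [D]

WB = [4, 0, 4]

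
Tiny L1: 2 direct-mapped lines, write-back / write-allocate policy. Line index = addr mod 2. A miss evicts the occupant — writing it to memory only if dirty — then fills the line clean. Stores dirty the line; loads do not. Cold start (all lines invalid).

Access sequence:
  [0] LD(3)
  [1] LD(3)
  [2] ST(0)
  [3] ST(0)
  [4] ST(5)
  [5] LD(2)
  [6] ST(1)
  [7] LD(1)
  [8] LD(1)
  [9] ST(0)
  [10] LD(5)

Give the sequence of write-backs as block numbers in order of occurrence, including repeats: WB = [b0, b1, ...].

WB = [0, 5, 1]

0: R B3 -> L1 miss  d=-]
1: R B3 -> L1 hit  d=-]
2: W B0 -> L0 miss  d=D]
3: W B0 -> L0 hit  d=D]
4: W B5 -> L1 miss  d=D]
5: R B2 -> L0 miss wb->B0  d=-]
6: W B1 -> L1 miss wb->B5  d=D]
7: R B1 -> L1 hit  d=D]
8: R B1 -> L1 hit  d=D]
9: W B0 -> L0 miss  d=D]
10: R B5 -> L1 miss wb->B1  d=-]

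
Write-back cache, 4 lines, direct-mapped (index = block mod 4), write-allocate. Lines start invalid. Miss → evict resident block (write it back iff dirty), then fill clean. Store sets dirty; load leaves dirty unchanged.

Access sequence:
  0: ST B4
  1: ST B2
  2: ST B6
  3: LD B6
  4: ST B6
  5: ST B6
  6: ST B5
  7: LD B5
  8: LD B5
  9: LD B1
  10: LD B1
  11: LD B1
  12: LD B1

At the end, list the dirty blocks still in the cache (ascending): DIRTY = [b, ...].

DIRTY = [4, 6]

0: W B4 -> L0 miss  d=D]
1: W B2 -> L2 miss  d=D]
2: W B6 -> L2 miss wb->B2  d=D]
3: R B6 -> L2 hit  d=D]
4: W B6 -> L2 hit  d=D]
5: W B6 -> L2 hit  d=D]
6: W B5 -> L1 miss  d=D]
7: R B5 -> L1 hit  d=D]
8: R B5 -> L1 hit  d=D]
9: R B1 -> L1 miss wb->B5  d=-]
10: R B1 -> L1 hit  d=-]
11: R B1 -> L1 hit  d=-]
12: R B1 -> L1 hit  d=-]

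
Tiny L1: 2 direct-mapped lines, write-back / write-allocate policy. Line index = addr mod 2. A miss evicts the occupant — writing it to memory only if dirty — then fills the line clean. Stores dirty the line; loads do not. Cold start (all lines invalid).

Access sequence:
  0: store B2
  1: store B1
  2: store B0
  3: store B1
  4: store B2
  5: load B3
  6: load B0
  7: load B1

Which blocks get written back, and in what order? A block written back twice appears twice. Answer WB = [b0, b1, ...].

WB = [2, 0, 1, 2]

0: W B2 -> L0 miss  d=D]
1: W B1 -> L1 miss  d=D]
2: W B0 -> L0 miss wb->B2  d=D]
3: W B1 -> L1 hit  d=D]
4: W B2 -> L0 miss wb->B0  d=D]
5: R B3 -> L1 miss wb->B1  d=-]
6: R B0 -> L0 miss wb->B2  d=-]
7: R B1 -> L1 miss  d=-]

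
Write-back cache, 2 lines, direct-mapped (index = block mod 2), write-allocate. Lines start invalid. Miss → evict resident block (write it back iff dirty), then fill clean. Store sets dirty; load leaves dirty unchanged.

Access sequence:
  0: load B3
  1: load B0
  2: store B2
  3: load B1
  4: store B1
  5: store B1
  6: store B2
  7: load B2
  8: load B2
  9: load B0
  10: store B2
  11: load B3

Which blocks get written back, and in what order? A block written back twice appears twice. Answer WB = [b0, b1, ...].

WB = [2, 1]

  0 | R B3 → L1 miss [-]
  1 | R B0 → L0 miss [-]
  2 | W B2 → L0 miss [D]
  3 | R B1 → L1 miss [-]
  4 | W B1 → L1 hit [D]
  5 | W B1 → L1 hit [D]
  6 | W B2 → L0 hit [D]
  7 | R B2 → L0 hit [D]
  8 | R B2 → L0 hit [D]
  9 | R B0 → L0 miss wb→B2 [-]
  10 | W B2 → L0 miss [D]
  11 | R B3 → L1 miss wb→B1 [-]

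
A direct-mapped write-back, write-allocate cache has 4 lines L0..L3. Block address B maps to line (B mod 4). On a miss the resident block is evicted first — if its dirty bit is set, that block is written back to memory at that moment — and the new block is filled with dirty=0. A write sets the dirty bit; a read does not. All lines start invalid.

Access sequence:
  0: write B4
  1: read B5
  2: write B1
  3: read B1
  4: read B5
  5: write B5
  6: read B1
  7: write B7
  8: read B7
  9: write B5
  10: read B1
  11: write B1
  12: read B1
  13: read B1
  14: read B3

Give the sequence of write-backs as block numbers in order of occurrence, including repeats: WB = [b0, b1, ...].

WB = [1, 5, 5, 7]

  0 | W B4 → L0 miss [D]
  1 | R B5 → L1 miss [-]
  2 | W B1 → L1 miss [D]
  3 | R B1 → L1 hit [D]
  4 | R B5 → L1 miss wb→B1 [-]
  5 | W B5 → L1 hit [D]
  6 | R B1 → L1 miss wb→B5 [-]
  7 | W B7 → L3 miss [D]
  8 | R B7 → L3 hit [D]
  9 | W B5 → L1 miss [D]
  10 | R B1 → L1 miss wb→B5 [-]
  11 | W B1 → L1 hit [D]
  12 | R B1 → L1 hit [D]
  13 | R B1 → L1 hit [D]
  14 | R B3 → L3 miss wb→B7 [-]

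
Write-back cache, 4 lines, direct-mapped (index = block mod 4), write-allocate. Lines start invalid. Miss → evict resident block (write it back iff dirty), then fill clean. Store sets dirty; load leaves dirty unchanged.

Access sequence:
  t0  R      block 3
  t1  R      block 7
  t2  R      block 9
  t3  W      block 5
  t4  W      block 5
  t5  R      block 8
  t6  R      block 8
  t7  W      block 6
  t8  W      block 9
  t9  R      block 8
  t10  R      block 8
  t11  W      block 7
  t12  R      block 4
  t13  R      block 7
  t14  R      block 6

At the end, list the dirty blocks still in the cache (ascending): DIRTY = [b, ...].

DIRTY = [6, 7, 9]

  0 | R B3 → L3 miss [-]
  1 | R B7 → L3 miss [-]
  2 | R B9 → L1 miss [-]
  3 | W B5 → L1 miss [D]
  4 | W B5 → L1 hit [D]
  5 | R B8 → L0 miss [-]
  6 | R B8 → L0 hit [-]
  7 | W B6 → L2 miss [D]
  8 | W B9 → L1 miss wb→B5 [D]
  9 | R B8 → L0 hit [-]
  10 | R B8 → L0 hit [-]
  11 | W B7 → L3 hit [D]
  12 | R B4 → L0 miss [-]
  13 | R B7 → L3 hit [D]
  14 | R B6 → L2 hit [D]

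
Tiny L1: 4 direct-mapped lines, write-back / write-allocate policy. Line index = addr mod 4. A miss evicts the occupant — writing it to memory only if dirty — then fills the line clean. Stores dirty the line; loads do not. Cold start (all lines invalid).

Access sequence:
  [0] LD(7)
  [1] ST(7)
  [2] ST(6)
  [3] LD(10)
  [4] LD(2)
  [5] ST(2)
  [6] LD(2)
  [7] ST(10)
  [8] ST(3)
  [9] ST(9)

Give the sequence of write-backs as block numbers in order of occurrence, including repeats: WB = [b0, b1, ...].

  0 | R B7 → L3 miss [-]
  1 | W B7 → L3 hit [D]
  2 | W B6 → L2 miss [D]
  3 | R B10 → L2 miss wb→B6 [-]
  4 | R B2 → L2 miss [-]
  5 | W B2 → L2 hit [D]
  6 | R B2 → L2 hit [D]
  7 | W B10 → L2 miss wb→B2 [D]
  8 | W B3 → L3 miss wb→B7 [D]
  9 | W B9 → L1 miss [D]

WB = [6, 2, 7]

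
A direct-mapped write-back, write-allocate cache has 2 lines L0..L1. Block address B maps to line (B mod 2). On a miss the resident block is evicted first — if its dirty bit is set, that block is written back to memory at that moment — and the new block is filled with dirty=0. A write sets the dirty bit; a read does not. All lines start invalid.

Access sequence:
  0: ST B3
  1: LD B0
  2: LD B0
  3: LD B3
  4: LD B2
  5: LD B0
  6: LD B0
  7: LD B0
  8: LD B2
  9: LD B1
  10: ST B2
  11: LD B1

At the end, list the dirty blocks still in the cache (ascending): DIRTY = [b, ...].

DIRTY = [2]

0: W B3 -> L1 miss  d=D]
1: R B0 -> L0 miss  d=-]
2: R B0 -> L0 hit  d=-]
3: R B3 -> L1 hit  d=D]
4: R B2 -> L0 miss  d=-]
5: R B0 -> L0 miss  d=-]
6: R B0 -> L0 hit  d=-]
7: R B0 -> L0 hit  d=-]
8: R B2 -> L0 miss  d=-]
9: R B1 -> L1 miss wb->B3  d=-]
10: W B2 -> L0 hit  d=D]
11: R B1 -> L1 hit  d=-]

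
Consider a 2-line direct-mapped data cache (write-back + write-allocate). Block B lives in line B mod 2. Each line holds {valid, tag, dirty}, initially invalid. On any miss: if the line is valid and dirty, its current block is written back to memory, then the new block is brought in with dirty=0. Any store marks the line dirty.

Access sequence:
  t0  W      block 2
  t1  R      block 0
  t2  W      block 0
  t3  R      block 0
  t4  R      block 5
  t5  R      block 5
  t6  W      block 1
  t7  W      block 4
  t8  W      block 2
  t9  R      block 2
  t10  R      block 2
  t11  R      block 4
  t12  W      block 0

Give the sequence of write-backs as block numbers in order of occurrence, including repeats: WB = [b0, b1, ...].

0: W B2 -> L0 miss  d=D]
1: R B0 -> L0 miss wb->B2  d=-]
2: W B0 -> L0 hit  d=D]
3: R B0 -> L0 hit  d=D]
4: R B5 -> L1 miss  d=-]
5: R B5 -> L1 hit  d=-]
6: W B1 -> L1 miss  d=D]
7: W B4 -> L0 miss wb->B0  d=D]
8: W B2 -> L0 miss wb->B4  d=D]
9: R B2 -> L0 hit  d=D]
10: R B2 -> L0 hit  d=D]
11: R B4 -> L0 miss wb->B2  d=-]
12: W B0 -> L0 miss  d=D]

WB = [2, 0, 4, 2]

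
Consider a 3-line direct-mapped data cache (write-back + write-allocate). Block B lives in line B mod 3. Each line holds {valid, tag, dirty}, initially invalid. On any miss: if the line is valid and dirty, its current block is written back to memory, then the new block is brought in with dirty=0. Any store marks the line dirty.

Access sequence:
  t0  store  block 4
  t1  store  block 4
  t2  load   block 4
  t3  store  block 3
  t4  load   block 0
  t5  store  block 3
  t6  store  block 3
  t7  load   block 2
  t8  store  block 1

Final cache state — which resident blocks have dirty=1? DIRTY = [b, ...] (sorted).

DIRTY = [1, 3]

  0 | W B4 → L1 miss [D]
  1 | W B4 → L1 hit [D]
  2 | R B4 → L1 hit [D]
  3 | W B3 → L0 miss [D]
  4 | R B0 → L0 miss wb→B3 [-]
  5 | W B3 → L0 miss [D]
  6 | W B3 → L0 hit [D]
  7 | R B2 → L2 miss [-]
  8 | W B1 → L1 miss wb→B4 [D]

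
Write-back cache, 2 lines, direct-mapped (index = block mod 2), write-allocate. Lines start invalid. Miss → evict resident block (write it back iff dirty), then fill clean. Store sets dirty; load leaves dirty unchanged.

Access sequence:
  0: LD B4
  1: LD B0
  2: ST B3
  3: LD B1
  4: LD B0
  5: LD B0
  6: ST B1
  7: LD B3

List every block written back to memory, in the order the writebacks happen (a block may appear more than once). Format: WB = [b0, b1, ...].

  0 | R B4 → L0 miss [-]
  1 | R B0 → L0 miss [-]
  2 | W B3 → L1 miss [D]
  3 | R B1 → L1 miss wb→B3 [-]
  4 | R B0 → L0 hit [-]
  5 | R B0 → L0 hit [-]
  6 | W B1 → L1 hit [D]
  7 | R B3 → L1 miss wb→B1 [-]

WB = [3, 1]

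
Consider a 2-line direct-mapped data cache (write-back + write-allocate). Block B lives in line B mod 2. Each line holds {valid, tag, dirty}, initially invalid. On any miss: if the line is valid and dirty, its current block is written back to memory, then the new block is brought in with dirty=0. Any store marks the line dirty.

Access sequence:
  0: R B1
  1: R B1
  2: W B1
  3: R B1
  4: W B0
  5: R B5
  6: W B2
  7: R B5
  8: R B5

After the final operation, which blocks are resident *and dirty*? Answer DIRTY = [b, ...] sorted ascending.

DIRTY = [2]

0: R B1 -> L1 miss  d=-]
1: R B1 -> L1 hit  d=-]
2: W B1 -> L1 hit  d=D]
3: R B1 -> L1 hit  d=D]
4: W B0 -> L0 miss  d=D]
5: R B5 -> L1 miss wb->B1  d=-]
6: W B2 -> L0 miss wb->B0  d=D]
7: R B5 -> L1 hit  d=-]
8: R B5 -> L1 hit  d=-]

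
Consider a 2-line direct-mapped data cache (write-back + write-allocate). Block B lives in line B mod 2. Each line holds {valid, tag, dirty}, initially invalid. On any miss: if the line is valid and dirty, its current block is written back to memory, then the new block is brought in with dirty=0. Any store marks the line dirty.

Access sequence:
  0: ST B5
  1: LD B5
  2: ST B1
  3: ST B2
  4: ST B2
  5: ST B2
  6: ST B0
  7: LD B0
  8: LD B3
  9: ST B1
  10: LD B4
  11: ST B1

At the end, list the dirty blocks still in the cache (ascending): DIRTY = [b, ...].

0: W B5 → L1 miss [D]
1: R B5 → L1 hit [D]
2: W B1 → L1 miss wb→B5 [D]
3: W B2 → L0 miss [D]
4: W B2 → L0 hit [D]
5: W B2 → L0 hit [D]
6: W B0 → L0 miss wb→B2 [D]
7: R B0 → L0 hit [D]
8: R B3 → L1 miss wb→B1 [-]
9: W B1 → L1 miss [D]
10: R B4 → L0 miss wb→B0 [-]
11: W B1 → L1 hit [D]

DIRTY = [1]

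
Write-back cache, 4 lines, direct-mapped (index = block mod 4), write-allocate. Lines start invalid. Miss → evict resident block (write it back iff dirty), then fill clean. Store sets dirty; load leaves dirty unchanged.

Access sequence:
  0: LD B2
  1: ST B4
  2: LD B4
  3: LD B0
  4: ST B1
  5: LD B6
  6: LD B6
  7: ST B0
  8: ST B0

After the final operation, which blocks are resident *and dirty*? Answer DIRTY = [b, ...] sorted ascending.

0: R B2 -> L2 miss  d=-]
1: W B4 -> L0 miss  d=D]
2: R B4 -> L0 hit  d=D]
3: R B0 -> L0 miss wb->B4  d=-]
4: W B1 -> L1 miss  d=D]
5: R B6 -> L2 miss  d=-]
6: R B6 -> L2 hit  d=-]
7: W B0 -> L0 hit  d=D]
8: W B0 -> L0 hit  d=D]

DIRTY = [0, 1]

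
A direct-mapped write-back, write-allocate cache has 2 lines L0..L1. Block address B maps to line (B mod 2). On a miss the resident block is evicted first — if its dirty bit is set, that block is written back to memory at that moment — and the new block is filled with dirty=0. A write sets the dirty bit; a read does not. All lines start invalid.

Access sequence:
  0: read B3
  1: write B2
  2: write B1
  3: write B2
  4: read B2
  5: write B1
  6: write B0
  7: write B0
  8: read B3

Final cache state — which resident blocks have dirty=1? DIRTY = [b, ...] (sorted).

0: R B3 → L1 miss [-]
1: W B2 → L0 miss [D]
2: W B1 → L1 miss [D]
3: W B2 → L0 hit [D]
4: R B2 → L0 hit [D]
5: W B1 → L1 hit [D]
6: W B0 → L0 miss wb→B2 [D]
7: W B0 → L0 hit [D]
8: R B3 → L1 miss wb→B1 [-]

DIRTY = [0]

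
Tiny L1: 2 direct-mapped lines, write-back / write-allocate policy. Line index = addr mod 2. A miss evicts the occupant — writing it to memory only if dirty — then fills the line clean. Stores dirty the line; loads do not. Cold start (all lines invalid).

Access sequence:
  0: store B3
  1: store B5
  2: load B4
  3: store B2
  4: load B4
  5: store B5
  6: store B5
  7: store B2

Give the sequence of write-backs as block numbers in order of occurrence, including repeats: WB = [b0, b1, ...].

0: W B3 -> L1 miss  d=D]
1: W B5 -> L1 miss wb->B3  d=D]
2: R B4 -> L0 miss  d=-]
3: W B2 -> L0 miss  d=D]
4: R B4 -> L0 miss wb->B2  d=-]
5: W B5 -> L1 hit  d=D]
6: W B5 -> L1 hit  d=D]
7: W B2 -> L0 miss  d=D]

WB = [3, 2]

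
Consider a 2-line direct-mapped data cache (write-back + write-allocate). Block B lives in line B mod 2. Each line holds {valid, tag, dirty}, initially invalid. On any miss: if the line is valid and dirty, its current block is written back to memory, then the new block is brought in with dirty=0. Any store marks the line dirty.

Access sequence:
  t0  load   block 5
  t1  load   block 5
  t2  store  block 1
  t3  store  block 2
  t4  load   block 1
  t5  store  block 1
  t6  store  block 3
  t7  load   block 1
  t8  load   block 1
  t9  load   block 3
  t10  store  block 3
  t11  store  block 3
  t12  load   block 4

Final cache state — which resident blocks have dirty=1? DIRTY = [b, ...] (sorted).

0: R B5 → L1 miss [-]
1: R B5 → L1 hit [-]
2: W B1 → L1 miss [D]
3: W B2 → L0 miss [D]
4: R B1 → L1 hit [D]
5: W B1 → L1 hit [D]
6: W B3 → L1 miss wb→B1 [D]
7: R B1 → L1 miss wb→B3 [-]
8: R B1 → L1 hit [-]
9: R B3 → L1 miss [-]
10: W B3 → L1 hit [D]
11: W B3 → L1 hit [D]
12: R B4 → L0 miss wb→B2 [-]

DIRTY = [3]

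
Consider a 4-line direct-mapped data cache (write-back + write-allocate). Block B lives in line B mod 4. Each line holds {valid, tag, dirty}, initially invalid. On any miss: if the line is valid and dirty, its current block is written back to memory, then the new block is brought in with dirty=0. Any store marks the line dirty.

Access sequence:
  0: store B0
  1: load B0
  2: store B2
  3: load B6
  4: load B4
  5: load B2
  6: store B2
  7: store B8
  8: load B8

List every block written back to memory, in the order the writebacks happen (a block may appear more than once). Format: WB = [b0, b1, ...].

WB = [2, 0]

0: W B0 -> L0 miss  d=D]
1: R B0 -> L0 hit  d=D]
2: W B2 -> L2 miss  d=D]
3: R B6 -> L2 miss wb->B2  d=-]
4: R B4 -> L0 miss wb->B0  d=-]
5: R B2 -> L2 miss  d=-]
6: W B2 -> L2 hit  d=D]
7: W B8 -> L0 miss  d=D]
8: R B8 -> L0 hit  d=D]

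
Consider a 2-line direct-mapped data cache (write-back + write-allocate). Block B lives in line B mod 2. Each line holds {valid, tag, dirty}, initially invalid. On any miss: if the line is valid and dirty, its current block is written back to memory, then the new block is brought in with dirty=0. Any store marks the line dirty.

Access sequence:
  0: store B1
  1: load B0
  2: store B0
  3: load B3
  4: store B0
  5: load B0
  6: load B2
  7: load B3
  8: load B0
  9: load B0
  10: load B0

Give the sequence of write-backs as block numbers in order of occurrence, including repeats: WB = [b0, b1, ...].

0: W B1 → L1 miss [D]
1: R B0 → L0 miss [-]
2: W B0 → L0 hit [D]
3: R B3 → L1 miss wb→B1 [-]
4: W B0 → L0 hit [D]
5: R B0 → L0 hit [D]
6: R B2 → L0 miss wb→B0 [-]
7: R B3 → L1 hit [-]
8: R B0 → L0 miss [-]
9: R B0 → L0 hit [-]
10: R B0 → L0 hit [-]

WB = [1, 0]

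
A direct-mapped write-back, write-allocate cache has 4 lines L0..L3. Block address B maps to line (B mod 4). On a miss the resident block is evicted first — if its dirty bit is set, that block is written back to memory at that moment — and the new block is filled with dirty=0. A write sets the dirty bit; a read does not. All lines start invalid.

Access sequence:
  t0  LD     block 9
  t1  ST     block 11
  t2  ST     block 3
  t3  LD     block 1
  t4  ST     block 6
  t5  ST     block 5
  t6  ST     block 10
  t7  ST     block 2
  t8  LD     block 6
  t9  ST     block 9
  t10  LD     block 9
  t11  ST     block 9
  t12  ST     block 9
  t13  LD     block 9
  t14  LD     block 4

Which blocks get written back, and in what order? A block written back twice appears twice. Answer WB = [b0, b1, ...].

WB = [11, 6, 10, 2, 5]

  0 | R B9 → L1 miss [-]
  1 | W B11 → L3 miss [D]
  2 | W B3 → L3 miss wb→B11 [D]
  3 | R B1 → L1 miss [-]
  4 | W B6 → L2 miss [D]
  5 | W B5 → L1 miss [D]
  6 | W B10 → L2 miss wb→B6 [D]
  7 | W B2 → L2 miss wb→B10 [D]
  8 | R B6 → L2 miss wb→B2 [-]
  9 | W B9 → L1 miss wb→B5 [D]
  10 | R B9 → L1 hit [D]
  11 | W B9 → L1 hit [D]
  12 | W B9 → L1 hit [D]
  13 | R B9 → L1 hit [D]
  14 | R B4 → L0 miss [-]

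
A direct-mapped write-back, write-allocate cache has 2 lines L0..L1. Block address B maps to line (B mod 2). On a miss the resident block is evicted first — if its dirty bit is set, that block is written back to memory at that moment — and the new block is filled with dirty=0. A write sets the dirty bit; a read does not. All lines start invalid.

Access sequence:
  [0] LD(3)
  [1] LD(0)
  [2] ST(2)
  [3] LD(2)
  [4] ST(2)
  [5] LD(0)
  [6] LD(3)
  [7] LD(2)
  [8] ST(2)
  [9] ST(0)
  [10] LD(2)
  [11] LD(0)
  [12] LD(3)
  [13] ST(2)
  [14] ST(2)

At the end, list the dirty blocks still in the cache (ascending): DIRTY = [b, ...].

0: R B3 -> L1 miss  d=-]
1: R B0 -> L0 miss  d=-]
2: W B2 -> L0 miss  d=D]
3: R B2 -> L0 hit  d=D]
4: W B2 -> L0 hit  d=D]
5: R B0 -> L0 miss wb->B2  d=-]
6: R B3 -> L1 hit  d=-]
7: R B2 -> L0 miss  d=-]
8: W B2 -> L0 hit  d=D]
9: W B0 -> L0 miss wb->B2  d=D]
10: R B2 -> L0 miss wb->B0  d=-]
11: R B0 -> L0 miss  d=-]
12: R B3 -> L1 hit  d=-]
13: W B2 -> L0 miss  d=D]
14: W B2 -> L0 hit  d=D]

DIRTY = [2]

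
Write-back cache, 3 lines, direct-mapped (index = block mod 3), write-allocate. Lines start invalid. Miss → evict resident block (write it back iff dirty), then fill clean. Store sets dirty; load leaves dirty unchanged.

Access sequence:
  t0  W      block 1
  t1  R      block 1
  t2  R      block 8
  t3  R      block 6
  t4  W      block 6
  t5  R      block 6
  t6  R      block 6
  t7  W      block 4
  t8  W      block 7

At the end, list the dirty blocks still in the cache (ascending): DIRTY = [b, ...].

0: W B1 → L1 miss [D]
1: R B1 → L1 hit [D]
2: R B8 → L2 miss [-]
3: R B6 → L0 miss [-]
4: W B6 → L0 hit [D]
5: R B6 → L0 hit [D]
6: R B6 → L0 hit [D]
7: W B4 → L1 miss wb→B1 [D]
8: W B7 → L1 miss wb→B4 [D]

DIRTY = [6, 7]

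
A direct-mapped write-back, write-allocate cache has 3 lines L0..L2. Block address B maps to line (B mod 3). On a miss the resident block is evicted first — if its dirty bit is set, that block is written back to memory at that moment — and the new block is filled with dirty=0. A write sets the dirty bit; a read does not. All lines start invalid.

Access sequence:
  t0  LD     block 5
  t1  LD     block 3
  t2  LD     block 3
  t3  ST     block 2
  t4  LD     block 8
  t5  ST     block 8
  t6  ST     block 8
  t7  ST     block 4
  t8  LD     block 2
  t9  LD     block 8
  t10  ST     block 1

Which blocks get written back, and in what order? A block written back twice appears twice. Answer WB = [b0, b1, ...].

0: R B5 -> L2 miss  d=-]
1: R B3 -> L0 miss  d=-]
2: R B3 -> L0 hit  d=-]
3: W B2 -> L2 miss  d=D]
4: R B8 -> L2 miss wb->B2  d=-]
5: W B8 -> L2 hit  d=D]
6: W B8 -> L2 hit  d=D]
7: W B4 -> L1 miss  d=D]
8: R B2 -> L2 miss wb->B8  d=-]
9: R B8 -> L2 miss  d=-]
10: W B1 -> L1 miss wb->B4  d=D]

WB = [2, 8, 4]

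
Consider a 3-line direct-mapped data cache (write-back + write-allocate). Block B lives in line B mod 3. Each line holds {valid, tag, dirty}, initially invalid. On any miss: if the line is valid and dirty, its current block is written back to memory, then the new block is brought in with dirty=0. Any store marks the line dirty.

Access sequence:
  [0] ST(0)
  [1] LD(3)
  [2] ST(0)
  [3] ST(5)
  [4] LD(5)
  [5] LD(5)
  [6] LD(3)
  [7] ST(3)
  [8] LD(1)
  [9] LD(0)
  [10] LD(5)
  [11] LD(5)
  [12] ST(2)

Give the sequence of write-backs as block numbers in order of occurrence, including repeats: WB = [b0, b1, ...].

  0 | W B0 → L0 miss [D]
  1 | R B3 → L0 miss wb→B0 [-]
  2 | W B0 → L0 miss [D]
  3 | W B5 → L2 miss [D]
  4 | R B5 → L2 hit [D]
  5 | R B5 → L2 hit [D]
  6 | R B3 → L0 miss wb→B0 [-]
  7 | W B3 → L0 hit [D]
  8 | R B1 → L1 miss [-]
  9 | R B0 → L0 miss wb→B3 [-]
  10 | R B5 → L2 hit [D]
  11 | R B5 → L2 hit [D]
  12 | W B2 → L2 miss wb→B5 [D]

WB = [0, 0, 3, 5]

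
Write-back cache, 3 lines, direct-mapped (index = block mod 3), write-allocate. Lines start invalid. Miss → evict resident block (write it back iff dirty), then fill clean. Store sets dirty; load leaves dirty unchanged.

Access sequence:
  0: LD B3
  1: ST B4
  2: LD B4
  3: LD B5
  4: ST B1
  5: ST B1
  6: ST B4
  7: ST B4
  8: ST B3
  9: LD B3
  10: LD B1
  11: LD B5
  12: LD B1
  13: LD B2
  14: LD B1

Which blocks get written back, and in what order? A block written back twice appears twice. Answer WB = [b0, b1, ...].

0: R B3 → L0 miss [-]
1: W B4 → L1 miss [D]
2: R B4 → L1 hit [D]
3: R B5 → L2 miss [-]
4: W B1 → L1 miss wb→B4 [D]
5: W B1 → L1 hit [D]
6: W B4 → L1 miss wb→B1 [D]
7: W B4 → L1 hit [D]
8: W B3 → L0 hit [D]
9: R B3 → L0 hit [D]
10: R B1 → L1 miss wb→B4 [-]
11: R B5 → L2 hit [-]
12: R B1 → L1 hit [-]
13: R B2 → L2 miss [-]
14: R B1 → L1 hit [-]

WB = [4, 1, 4]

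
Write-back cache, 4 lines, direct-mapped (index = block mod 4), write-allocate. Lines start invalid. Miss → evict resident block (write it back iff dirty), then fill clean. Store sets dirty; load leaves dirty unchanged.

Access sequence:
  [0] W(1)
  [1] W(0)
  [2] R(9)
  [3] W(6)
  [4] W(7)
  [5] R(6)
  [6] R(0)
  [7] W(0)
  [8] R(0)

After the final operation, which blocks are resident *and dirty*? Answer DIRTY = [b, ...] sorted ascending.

DIRTY = [0, 6, 7]

0: W B1 → L1 miss [D]
1: W B0 → L0 miss [D]
2: R B9 → L1 miss wb→B1 [-]
3: W B6 → L2 miss [D]
4: W B7 → L3 miss [D]
5: R B6 → L2 hit [D]
6: R B0 → L0 hit [D]
7: W B0 → L0 hit [D]
8: R B0 → L0 hit [D]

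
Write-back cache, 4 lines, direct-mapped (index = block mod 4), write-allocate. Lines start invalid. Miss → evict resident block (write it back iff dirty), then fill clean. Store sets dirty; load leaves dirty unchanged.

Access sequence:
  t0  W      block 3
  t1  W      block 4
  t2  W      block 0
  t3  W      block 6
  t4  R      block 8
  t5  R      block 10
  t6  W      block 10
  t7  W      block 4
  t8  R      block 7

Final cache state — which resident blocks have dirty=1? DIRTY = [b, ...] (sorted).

0: W B3 → L3 miss [D]
1: W B4 → L0 miss [D]
2: W B0 → L0 miss wb→B4 [D]
3: W B6 → L2 miss [D]
4: R B8 → L0 miss wb→B0 [-]
5: R B10 → L2 miss wb→B6 [-]
6: W B10 → L2 hit [D]
7: W B4 → L0 miss [D]
8: R B7 → L3 miss wb→B3 [-]

DIRTY = [4, 10]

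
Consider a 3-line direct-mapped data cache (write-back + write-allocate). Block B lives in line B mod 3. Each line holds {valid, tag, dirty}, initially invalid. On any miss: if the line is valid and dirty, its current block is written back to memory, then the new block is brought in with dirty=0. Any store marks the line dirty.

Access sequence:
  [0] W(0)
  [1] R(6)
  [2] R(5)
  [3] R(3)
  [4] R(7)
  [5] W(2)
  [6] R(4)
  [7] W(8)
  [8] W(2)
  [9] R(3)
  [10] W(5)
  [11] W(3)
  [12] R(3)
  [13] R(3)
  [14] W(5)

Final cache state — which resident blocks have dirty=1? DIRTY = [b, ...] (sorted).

DIRTY = [3, 5]

0: W B0 → L0 miss [D]
1: R B6 → L0 miss wb→B0 [-]
2: R B5 → L2 miss [-]
3: R B3 → L0 miss [-]
4: R B7 → L1 miss [-]
5: W B2 → L2 miss [D]
6: R B4 → L1 miss [-]
7: W B8 → L2 miss wb→B2 [D]
8: W B2 → L2 miss wb→B8 [D]
9: R B3 → L0 hit [-]
10: W B5 → L2 miss wb→B2 [D]
11: W B3 → L0 hit [D]
12: R B3 → L0 hit [D]
13: R B3 → L0 hit [D]
14: W B5 → L2 hit [D]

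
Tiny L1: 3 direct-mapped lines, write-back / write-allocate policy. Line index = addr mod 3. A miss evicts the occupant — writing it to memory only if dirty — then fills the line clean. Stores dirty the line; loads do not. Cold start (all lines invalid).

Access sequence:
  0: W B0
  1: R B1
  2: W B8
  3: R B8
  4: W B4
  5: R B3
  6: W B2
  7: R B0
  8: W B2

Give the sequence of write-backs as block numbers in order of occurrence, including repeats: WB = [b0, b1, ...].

WB = [0, 8]

0: W B0 → L0 miss [D]
1: R B1 → L1 miss [-]
2: W B8 → L2 miss [D]
3: R B8 → L2 hit [D]
4: W B4 → L1 miss [D]
5: R B3 → L0 miss wb→B0 [-]
6: W B2 → L2 miss wb→B8 [D]
7: R B0 → L0 miss [-]
8: W B2 → L2 hit [D]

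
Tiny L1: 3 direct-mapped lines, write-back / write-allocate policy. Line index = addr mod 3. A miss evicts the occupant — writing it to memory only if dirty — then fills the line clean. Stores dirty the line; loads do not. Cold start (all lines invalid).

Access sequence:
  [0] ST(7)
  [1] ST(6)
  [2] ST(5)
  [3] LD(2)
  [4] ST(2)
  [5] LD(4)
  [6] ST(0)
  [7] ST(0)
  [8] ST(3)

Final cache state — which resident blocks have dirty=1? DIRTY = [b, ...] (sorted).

DIRTY = [2, 3]

0: W B7 → L1 miss [D]
1: W B6 → L0 miss [D]
2: W B5 → L2 miss [D]
3: R B2 → L2 miss wb→B5 [-]
4: W B2 → L2 hit [D]
5: R B4 → L1 miss wb→B7 [-]
6: W B0 → L0 miss wb→B6 [D]
7: W B0 → L0 hit [D]
8: W B3 → L0 miss wb→B0 [D]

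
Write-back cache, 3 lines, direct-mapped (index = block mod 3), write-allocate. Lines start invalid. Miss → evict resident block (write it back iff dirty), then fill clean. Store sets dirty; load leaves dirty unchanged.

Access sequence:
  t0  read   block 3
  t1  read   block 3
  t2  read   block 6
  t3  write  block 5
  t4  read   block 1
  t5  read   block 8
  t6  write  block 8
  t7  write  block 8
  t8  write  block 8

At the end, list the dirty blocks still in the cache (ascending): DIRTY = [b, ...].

0: R B3 → L0 miss [-]
1: R B3 → L0 hit [-]
2: R B6 → L0 miss [-]
3: W B5 → L2 miss [D]
4: R B1 → L1 miss [-]
5: R B8 → L2 miss wb→B5 [-]
6: W B8 → L2 hit [D]
7: W B8 → L2 hit [D]
8: W B8 → L2 hit [D]

DIRTY = [8]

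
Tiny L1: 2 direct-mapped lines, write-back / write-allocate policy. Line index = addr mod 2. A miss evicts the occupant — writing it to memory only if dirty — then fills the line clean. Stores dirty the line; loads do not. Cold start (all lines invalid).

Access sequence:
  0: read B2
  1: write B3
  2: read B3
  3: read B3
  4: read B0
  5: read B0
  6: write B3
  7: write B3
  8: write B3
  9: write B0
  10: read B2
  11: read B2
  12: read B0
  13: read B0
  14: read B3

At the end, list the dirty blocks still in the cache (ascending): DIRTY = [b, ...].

DIRTY = [3]

0: R B2 -> L0 miss  d=-]
1: W B3 -> L1 miss  d=D]
2: R B3 -> L1 hit  d=D]
3: R B3 -> L1 hit  d=D]
4: R B0 -> L0 miss  d=-]
5: R B0 -> L0 hit  d=-]
6: W B3 -> L1 hit  d=D]
7: W B3 -> L1 hit  d=D]
8: W B3 -> L1 hit  d=D]
9: W B0 -> L0 hit  d=D]
10: R B2 -> L0 miss wb->B0  d=-]
11: R B2 -> L0 hit  d=-]
12: R B0 -> L0 miss  d=-]
13: R B0 -> L0 hit  d=-]
14: R B3 -> L1 hit  d=D]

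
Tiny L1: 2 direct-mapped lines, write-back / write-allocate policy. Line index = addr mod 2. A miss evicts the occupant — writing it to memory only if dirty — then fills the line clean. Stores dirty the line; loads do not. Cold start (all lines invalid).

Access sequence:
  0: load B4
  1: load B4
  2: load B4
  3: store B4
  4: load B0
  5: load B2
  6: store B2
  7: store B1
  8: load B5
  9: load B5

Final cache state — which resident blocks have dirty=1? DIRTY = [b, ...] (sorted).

0: R B4 -> L0 miss  d=-]
1: R B4 -> L0 hit  d=-]
2: R B4 -> L0 hit  d=-]
3: W B4 -> L0 hit  d=D]
4: R B0 -> L0 miss wb->B4  d=-]
5: R B2 -> L0 miss  d=-]
6: W B2 -> L0 hit  d=D]
7: W B1 -> L1 miss  d=D]
8: R B5 -> L1 miss wb->B1  d=-]
9: R B5 -> L1 hit  d=-]

DIRTY = [2]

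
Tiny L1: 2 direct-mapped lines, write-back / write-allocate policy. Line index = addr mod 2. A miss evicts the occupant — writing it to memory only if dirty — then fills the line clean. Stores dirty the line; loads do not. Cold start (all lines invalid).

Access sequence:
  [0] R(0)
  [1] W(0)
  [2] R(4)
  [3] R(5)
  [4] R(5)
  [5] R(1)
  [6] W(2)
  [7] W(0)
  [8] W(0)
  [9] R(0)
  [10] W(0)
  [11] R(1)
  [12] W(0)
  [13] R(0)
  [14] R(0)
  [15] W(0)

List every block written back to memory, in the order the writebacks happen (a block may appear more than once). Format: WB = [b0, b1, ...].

0: R B0 -> L0 miss  d=-]
1: W B0 -> L0 hit  d=D]
2: R B4 -> L0 miss wb->B0  d=-]
3: R B5 -> L1 miss  d=-]
4: R B5 -> L1 hit  d=-]
5: R B1 -> L1 miss  d=-]
6: W B2 -> L0 miss  d=D]
7: W B0 -> L0 miss wb->B2  d=D]
8: W B0 -> L0 hit  d=D]
9: R B0 -> L0 hit  d=D]
10: W B0 -> L0 hit  d=D]
11: R B1 -> L1 hit  d=-]
12: W B0 -> L0 hit  d=D]
13: R B0 -> L0 hit  d=D]
14: R B0 -> L0 hit  d=D]
15: W B0 -> L0 hit  d=D]

WB = [0, 2]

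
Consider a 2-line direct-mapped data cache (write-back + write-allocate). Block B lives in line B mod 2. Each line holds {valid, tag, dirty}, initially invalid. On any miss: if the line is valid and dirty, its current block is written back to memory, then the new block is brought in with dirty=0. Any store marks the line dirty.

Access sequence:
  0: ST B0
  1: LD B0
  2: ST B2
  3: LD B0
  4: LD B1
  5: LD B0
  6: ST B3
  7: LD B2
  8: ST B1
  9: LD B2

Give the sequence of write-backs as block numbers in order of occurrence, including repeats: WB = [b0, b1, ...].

0: W B0 -> L0 miss  d=D]
1: R B0 -> L0 hit  d=D]
2: W B2 -> L0 miss wb->B0  d=D]
3: R B0 -> L0 miss wb->B2  d=-]
4: R B1 -> L1 miss  d=-]
5: R B0 -> L0 hit  d=-]
6: W B3 -> L1 miss  d=D]
7: R B2 -> L0 miss  d=-]
8: W B1 -> L1 miss wb->B3  d=D]
9: R B2 -> L0 hit  d=-]

WB = [0, 2, 3]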